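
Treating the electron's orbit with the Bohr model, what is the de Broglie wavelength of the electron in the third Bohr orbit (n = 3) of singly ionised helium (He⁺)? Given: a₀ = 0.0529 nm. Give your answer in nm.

0.499 nm

The Bohr quantisation condition is nλ = 2πr_n.
r_n = n²a₀/Z = 0.238 nm
λ = 2πr_n/n = 2π·0.238/3 = 0.499 nm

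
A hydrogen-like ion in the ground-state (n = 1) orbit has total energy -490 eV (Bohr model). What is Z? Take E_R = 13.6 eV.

6

E_n = −E_R Z²/n² ⇒ Z² = −E_n n²/E_R = 490 × 1² / 13.6 ≈ 36.03
Z = 6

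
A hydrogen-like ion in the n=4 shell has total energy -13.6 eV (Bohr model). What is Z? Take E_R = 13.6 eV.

4

E_n = −E_R Z²/n² ⇒ Z² = −E_n n²/E_R = 13.6 × 4² / 13.6 ≈ 16.00
Z = 4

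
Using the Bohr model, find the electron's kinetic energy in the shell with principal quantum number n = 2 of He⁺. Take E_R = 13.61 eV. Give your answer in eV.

For a Coulomb orbit the virial theorem gives K = −E_n.
E_n = −E_R·Z²/n², so K = E_R·Z²/n² = 13.61 × 2²/2² = 13.61 eV

13.61 eV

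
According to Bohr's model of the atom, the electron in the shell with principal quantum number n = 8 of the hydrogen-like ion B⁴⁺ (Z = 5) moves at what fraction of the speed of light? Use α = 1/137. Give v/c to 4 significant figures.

0.004562

v_n = Zαc/n, so v/c = Zα/n = 5 × 0.007299 / 8 = 0.004562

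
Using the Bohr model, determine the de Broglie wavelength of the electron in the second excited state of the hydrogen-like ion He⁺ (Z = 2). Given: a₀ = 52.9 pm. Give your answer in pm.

499 pm

The Bohr quantisation condition is nλ = 2πr_n.
r_n = n²a₀/Z = 238 pm
λ = 2πr_n/n = 2π·238/3 = 499 pm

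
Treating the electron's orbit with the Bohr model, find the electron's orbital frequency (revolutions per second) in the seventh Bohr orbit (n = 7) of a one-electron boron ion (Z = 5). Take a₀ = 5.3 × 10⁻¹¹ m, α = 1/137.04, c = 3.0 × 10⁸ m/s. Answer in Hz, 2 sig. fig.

4.8 × 10¹⁴ Hz

r = n²a₀/Z = 5.2 × 10⁻¹⁰ m, v = Zαc/n = 1.6 × 10⁶ m/s
f = v/(2πr) = 4.8 × 10¹⁴ Hz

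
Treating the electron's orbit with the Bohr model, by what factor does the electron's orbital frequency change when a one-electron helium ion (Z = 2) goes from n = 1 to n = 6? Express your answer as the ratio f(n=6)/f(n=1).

f ∝ Z^2 · n^-3; with Z fixed, f ∝ n^-3.
f(n=6)/f(n=1) = (6/1)^-3 = 1/216

1/216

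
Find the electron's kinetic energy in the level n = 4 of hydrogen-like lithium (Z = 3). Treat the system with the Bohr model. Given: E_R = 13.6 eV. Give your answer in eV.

For a Coulomb orbit the virial theorem gives K = −E_n.
E_n = −E_R·Z²/n², so K = E_R·Z²/n² = 13.6 × 3²/4² = 7.65 eV

7.65 eV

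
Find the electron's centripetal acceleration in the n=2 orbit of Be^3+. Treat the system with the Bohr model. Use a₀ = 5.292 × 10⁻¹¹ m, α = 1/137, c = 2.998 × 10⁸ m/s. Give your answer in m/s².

r = n²a₀/Z = 5.292 × 10⁻¹¹ m, v = Zαc/n = 4.377 × 10⁶ m/s
a = v²/r = (4.377 × 10⁶)² / 5.292 × 10⁻¹¹ = 3.620 × 10²³ m/s²

3.620 × 10²³ m/s²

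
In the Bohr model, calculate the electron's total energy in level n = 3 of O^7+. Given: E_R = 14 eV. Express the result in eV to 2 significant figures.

-100 eV

E_n = −E_R·Z²/n² = −14 × 8²/3² = -100 eV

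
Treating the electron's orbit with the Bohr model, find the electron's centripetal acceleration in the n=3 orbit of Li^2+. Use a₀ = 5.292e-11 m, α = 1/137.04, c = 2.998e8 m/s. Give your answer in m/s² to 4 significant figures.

3.015e22 m/s²

r = n²a₀/Z = 1.588e-10 m, v = Zαc/n = 2.188e6 m/s
a = v²/r = (2.188e6)² / 1.588e-10 = 3.015e22 m/s²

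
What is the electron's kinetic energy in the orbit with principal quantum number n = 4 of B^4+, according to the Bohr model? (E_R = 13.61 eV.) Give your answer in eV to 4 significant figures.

21.27 eV

For a Coulomb orbit the virial theorem gives K = −E_n.
E_n = −E_R·Z²/n², so K = E_R·Z²/n² = 13.61 × 5²/4² = 21.27 eV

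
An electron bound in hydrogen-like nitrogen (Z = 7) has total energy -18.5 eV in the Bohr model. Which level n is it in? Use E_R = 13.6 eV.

E_n = −E_R Z²/n² ⇒ n² = E_R Z²/(−E_n) = 13.6 × 7² / 18.5 ≈ 36.02
n = 6

6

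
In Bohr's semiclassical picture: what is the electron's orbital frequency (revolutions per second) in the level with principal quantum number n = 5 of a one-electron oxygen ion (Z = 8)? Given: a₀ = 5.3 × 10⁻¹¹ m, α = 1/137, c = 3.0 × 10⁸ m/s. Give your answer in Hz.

3.4 × 10¹⁵ Hz

r = n²a₀/Z = 1.7 × 10⁻¹⁰ m, v = Zαc/n = 3.5 × 10⁶ m/s
f = v/(2πr) = 3.4 × 10¹⁵ Hz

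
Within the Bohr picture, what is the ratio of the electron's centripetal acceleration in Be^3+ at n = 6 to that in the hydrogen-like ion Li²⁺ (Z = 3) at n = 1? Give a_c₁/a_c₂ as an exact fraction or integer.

4/2187

a_c ∝ Z^3 · n^-4
a_c₁/a_c₂ = (4/3)^3 · (6/1)^-4 = 4/2187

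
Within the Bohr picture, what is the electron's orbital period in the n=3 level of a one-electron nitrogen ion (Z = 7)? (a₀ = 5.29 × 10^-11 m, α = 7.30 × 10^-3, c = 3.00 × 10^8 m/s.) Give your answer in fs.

0.0836 fs

r = n²a₀/Z = 3²·5.29 × 10^-11/7 = 6.80 × 10^-11 m
v = Zαc/n = 7·0.00730·3.00 × 10^8/3 = 5.11 × 10^6 m/s
T = 2πr/v = 8.36 × 10^-17 s = 0.0836 fs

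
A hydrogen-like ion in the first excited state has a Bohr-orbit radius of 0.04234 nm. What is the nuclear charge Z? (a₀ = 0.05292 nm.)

5

r_n = n²a₀/Z ⇒ Z = n²a₀/r = 2² × 0.05292 / 0.04234 ≈ 5.00
Z = 5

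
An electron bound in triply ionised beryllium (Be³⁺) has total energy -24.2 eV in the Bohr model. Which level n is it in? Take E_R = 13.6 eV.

3

E_n = −E_R Z²/n² ⇒ n² = E_R Z²/(−E_n) = 13.6 × 4² / 24.2 ≈ 8.99
n = 3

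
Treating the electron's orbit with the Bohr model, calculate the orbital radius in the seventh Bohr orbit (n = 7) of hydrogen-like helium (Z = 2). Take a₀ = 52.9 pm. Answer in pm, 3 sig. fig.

1300 pm

r_n = n²a₀/Z = 7² × 52.9 / 2
    = 49 × 52.9 / 2 = 1300 pm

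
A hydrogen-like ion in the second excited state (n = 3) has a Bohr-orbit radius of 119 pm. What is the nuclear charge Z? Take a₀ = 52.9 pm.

4

r_n = n²a₀/Z ⇒ Z = n²a₀/r = 3² × 52.9 / 119 ≈ 4.00
Z = 4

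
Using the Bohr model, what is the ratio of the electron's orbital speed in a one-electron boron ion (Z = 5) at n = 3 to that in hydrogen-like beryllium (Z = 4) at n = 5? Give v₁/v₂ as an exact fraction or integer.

v ∝ Z^1 · n^-1
v₁/v₂ = (5/4)^1 · (3/5)^-1 = 25/12

25/12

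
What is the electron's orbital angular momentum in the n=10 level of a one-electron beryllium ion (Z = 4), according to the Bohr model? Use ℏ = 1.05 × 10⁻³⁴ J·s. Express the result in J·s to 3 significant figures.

L_n = nℏ = 10 × 1.05 × 10⁻³⁴ = 1.05 × 10⁻³³ J·s

1.05 × 10⁻³³ J·s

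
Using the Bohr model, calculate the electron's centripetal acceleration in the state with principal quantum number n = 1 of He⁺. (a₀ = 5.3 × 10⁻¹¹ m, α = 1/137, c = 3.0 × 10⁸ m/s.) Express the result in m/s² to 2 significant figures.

7.2 × 10²³ m/s²

r = n²a₀/Z = 2.6 × 10⁻¹¹ m, v = Zαc/n = 4.4 × 10⁶ m/s
a = v²/r = (4.4 × 10⁶)² / 2.6 × 10⁻¹¹ = 7.2 × 10²³ m/s²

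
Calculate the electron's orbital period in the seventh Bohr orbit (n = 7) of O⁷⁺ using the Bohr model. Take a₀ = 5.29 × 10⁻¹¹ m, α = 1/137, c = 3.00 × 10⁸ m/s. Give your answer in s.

r = n²a₀/Z = 7²·5.29 × 10⁻¹¹/8 = 3.24 × 10⁻¹⁰ m
v = Zαc/n = 8·0.00730·3.00 × 10⁸/7 = 2.50 × 10⁶ m/s
T = 2πr/v = 8.13 × 10⁻¹⁶ s

8.13 × 10⁻¹⁶ s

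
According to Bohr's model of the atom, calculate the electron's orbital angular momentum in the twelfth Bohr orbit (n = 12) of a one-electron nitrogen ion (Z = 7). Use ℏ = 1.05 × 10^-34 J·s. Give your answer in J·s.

L_n = nℏ = 12 × 1.05 × 10^-34 = 1.26 × 10^-33 J·s

1.26 × 10^-33 J·s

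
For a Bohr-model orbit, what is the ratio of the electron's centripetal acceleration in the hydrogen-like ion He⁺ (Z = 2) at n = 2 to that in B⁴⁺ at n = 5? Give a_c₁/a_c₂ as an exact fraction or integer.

5/2

a_c ∝ Z^3 · n^-4
a_c₁/a_c₂ = (2/5)^3 · (2/5)^-4 = 5/2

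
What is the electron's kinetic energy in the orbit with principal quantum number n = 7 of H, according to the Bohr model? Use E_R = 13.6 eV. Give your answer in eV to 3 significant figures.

For a Coulomb orbit the virial theorem gives K = −E_n.
E_n = −E_R·Z²/n², so K = E_R·Z²/n² = 13.6 × 1²/7² = 0.278 eV

0.278 eV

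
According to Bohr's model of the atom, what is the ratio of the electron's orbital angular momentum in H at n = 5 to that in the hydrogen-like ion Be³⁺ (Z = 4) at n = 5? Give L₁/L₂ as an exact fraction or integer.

L = nℏ is independent of Z.
L₁/L₂ = n₁/n₂ = 5/5 = 1

1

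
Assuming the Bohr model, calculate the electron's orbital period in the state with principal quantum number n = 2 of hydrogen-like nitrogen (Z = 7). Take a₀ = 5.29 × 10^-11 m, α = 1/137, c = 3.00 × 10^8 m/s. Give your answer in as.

r = n²a₀/Z = 2²·5.29 × 10^-11/7 = 3.02 × 10^-11 m
v = Zαc/n = 7·0.00730·3.00 × 10^8/2 = 7.66 × 10^6 m/s
T = 2πr/v = 2.48 × 10^-17 s = 24.8 as

24.8 as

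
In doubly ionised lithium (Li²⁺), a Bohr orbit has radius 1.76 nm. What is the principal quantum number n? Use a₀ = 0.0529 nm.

r_n = n²a₀/Z ⇒ n² = rZ/a₀ = 1.76 × 3 / 0.0529 ≈ 99.81
n = 10

10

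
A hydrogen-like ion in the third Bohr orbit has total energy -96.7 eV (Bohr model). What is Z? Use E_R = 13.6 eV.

E_n = −E_R Z²/n² ⇒ Z² = −E_n n²/E_R = 96.7 × 3² / 13.6 ≈ 63.99
Z = 8

8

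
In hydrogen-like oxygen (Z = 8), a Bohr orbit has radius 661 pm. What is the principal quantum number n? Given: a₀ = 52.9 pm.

r_n = n²a₀/Z ⇒ n² = rZ/a₀ = 661 × 8 / 52.9 ≈ 99.96
n = 10

10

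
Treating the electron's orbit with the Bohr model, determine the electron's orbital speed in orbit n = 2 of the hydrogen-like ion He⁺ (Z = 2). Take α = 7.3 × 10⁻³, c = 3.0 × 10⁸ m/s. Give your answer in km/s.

2200 km/s

v_n = Zαc/n = 2 × 0.0073 × 3.0 × 10⁸ / 2
    = 2200 km/s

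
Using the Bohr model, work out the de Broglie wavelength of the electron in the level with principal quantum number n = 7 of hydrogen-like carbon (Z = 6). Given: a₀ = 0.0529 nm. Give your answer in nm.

The Bohr quantisation condition is nλ = 2πr_n.
r_n = n²a₀/Z = 0.432 nm
λ = 2πr_n/n = 2π·0.432/7 = 0.388 nm

0.388 nm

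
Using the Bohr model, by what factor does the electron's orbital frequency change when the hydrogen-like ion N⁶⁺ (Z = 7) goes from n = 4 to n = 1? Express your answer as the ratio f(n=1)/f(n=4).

64

f ∝ Z^2 · n^-3; with Z fixed, f ∝ n^-3.
f(n=1)/f(n=4) = (1/4)^-3 = 64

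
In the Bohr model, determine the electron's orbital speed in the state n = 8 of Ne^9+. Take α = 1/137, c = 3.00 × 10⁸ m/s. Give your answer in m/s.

v_n = Zαc/n = 10 × 0.00730 × 3.00 × 10⁸ / 8
    = 2.74 × 10⁶ m/s

2.74 × 10⁶ m/s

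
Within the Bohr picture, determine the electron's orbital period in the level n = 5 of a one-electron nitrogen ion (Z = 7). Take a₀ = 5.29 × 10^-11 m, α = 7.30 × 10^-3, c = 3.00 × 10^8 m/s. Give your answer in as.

r = n²a₀/Z = 5²·5.29 × 10^-11/7 = 1.89 × 10^-10 m
v = Zαc/n = 7·0.00730·3.00 × 10^8/5 = 3.07 × 10^6 m/s
T = 2πr/v = 3.87 × 10^-16 s = 387 as

387 as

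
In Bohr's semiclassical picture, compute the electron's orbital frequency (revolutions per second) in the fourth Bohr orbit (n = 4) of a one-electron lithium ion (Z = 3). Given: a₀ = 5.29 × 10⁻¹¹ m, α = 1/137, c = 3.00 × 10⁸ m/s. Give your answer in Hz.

9.26 × 10¹⁴ Hz

r = n²a₀/Z = 2.82 × 10⁻¹⁰ m, v = Zαc/n = 1.64 × 10⁶ m/s
f = v/(2πr) = 9.26 × 10¹⁴ Hz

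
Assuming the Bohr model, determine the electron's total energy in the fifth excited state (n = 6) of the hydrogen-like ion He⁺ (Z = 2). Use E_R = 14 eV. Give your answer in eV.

E_n = −E_R·Z²/n² = −14 × 2²/6² = -1.6 eV

-1.6 eV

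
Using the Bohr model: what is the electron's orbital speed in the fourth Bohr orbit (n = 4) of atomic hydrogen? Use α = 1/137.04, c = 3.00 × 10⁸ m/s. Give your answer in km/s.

v_n = Zαc/n = 1 × 0.00730 × 3.00 × 10⁸ / 4
    = 547 km/s

547 km/s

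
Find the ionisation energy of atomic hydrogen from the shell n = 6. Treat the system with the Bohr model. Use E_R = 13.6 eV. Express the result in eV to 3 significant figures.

E_n = −E_R·Z²/n² = −13.6 × 1²/6² eV = -0.378 eV
Ionisation energy = −E_n = 0.378 eV

0.378 eV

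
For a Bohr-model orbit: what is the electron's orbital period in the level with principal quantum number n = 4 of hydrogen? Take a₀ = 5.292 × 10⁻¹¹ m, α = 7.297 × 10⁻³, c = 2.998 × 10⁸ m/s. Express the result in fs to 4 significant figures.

9.728 fs

r = n²a₀/Z = 4²·5.292 × 10⁻¹¹/1 = 8.467 × 10⁻¹⁰ m
v = Zαc/n = 1·0.007297·2.998 × 10⁸/4 = 5.469 × 10⁵ m/s
T = 2πr/v = 9.728 × 10⁻¹⁵ s = 9.728 fs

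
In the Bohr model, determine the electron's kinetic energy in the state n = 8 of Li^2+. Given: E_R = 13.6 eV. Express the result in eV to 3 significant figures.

1.91 eV

For a Coulomb orbit the virial theorem gives K = −E_n.
E_n = −E_R·Z²/n², so K = E_R·Z²/n² = 13.6 × 3²/8² = 1.91 eV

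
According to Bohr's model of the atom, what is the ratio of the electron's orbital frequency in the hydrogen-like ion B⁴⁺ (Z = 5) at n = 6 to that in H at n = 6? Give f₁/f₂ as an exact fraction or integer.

f ∝ Z^2 · n^-3
f₁/f₂ = (5/1)^2 · (6/6)^-3 = 25

25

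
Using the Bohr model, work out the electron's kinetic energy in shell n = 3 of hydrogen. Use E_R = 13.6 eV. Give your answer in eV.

1.51 eV

For a Coulomb orbit the virial theorem gives K = −E_n.
E_n = −E_R·Z²/n², so K = E_R·Z²/n² = 13.6 × 1²/3² = 1.51 eV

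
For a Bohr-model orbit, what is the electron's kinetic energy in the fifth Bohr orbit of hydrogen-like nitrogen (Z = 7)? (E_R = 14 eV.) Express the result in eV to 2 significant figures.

27 eV

For a Coulomb orbit the virial theorem gives K = −E_n.
E_n = −E_R·Z²/n², so K = E_R·Z²/n² = 14 × 7²/5² = 27 eV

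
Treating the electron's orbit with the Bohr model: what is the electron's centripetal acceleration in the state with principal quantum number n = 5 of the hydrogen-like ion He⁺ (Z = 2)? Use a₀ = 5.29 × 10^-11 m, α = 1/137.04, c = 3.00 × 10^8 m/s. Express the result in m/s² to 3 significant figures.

1.16 × 10^21 m/s²

r = n²a₀/Z = 6.61 × 10^-10 m, v = Zαc/n = 8.76 × 10^5 m/s
a = v²/r = (8.76 × 10^5)² / 6.61 × 10^-10 = 1.16 × 10^21 m/s²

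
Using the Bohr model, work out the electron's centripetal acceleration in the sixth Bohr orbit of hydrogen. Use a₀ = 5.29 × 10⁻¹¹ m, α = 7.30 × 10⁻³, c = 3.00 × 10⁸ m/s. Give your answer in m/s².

r = n²a₀/Z = 1.90 × 10⁻⁹ m, v = Zαc/n = 3.65 × 10⁵ m/s
a = v²/r = (3.65 × 10⁵)² / 1.90 × 10⁻⁹ = 7.00 × 10¹⁹ m/s²

7.00 × 10¹⁹ m/s²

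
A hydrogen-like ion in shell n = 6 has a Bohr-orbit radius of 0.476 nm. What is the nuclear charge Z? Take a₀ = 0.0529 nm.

r_n = n²a₀/Z ⇒ Z = n²a₀/r = 6² × 0.0529 / 0.476 ≈ 4.00
Z = 4

4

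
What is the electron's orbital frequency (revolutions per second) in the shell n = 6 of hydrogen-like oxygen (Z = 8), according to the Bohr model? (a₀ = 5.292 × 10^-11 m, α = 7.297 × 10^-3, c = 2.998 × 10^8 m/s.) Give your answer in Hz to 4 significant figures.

r = n²a₀/Z = 2.381 × 10^-10 m, v = Zαc/n = 2.917 × 10^6 m/s
f = v/(2πr) = 1.949 × 10^15 Hz

1.949 × 10^15 Hz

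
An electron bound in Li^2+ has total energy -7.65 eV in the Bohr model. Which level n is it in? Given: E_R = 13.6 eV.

E_n = −E_R Z²/n² ⇒ n² = E_R Z²/(−E_n) = 13.6 × 3² / 7.65 ≈ 16.00
n = 4

4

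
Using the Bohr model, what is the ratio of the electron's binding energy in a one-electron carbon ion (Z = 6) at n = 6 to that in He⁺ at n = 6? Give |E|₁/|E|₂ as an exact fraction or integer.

9

|E| ∝ Z^2 · n^-2
|E|₁/|E|₂ = (6/2)^2 · (6/6)^-2 = 9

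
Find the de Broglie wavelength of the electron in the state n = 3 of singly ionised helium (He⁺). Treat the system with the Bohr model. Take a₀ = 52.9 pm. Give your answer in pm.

499 pm

The Bohr quantisation condition is nλ = 2πr_n.
r_n = n²a₀/Z = 238 pm
λ = 2πr_n/n = 2π·238/3 = 499 pm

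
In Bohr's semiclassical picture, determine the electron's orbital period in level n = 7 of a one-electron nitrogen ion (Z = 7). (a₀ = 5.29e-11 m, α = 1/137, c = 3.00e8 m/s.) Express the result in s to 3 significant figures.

r = n²a₀/Z = 7²·5.29e-11/7 = 3.70e-10 m
v = Zαc/n = 7·0.00730·3.00e8/7 = 2.19e6 m/s
T = 2πr/v = 1.06e-15 s

1.06e-15 s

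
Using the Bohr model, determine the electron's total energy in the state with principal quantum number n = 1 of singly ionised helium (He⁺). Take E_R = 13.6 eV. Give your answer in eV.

-54.4 eV

E_n = −E_R·Z²/n² = −13.6 × 2²/1² = -54.4 eV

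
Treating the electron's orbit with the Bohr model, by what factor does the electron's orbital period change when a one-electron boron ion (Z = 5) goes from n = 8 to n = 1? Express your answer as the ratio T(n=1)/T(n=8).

1/512

T ∝ Z^-2 · n^3; with Z fixed, T ∝ n^3.
T(n=1)/T(n=8) = (1/8)^3 = 1/512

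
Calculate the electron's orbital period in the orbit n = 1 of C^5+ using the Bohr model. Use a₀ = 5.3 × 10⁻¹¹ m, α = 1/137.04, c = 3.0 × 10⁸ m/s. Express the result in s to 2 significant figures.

4.2 × 10⁻¹⁸ s

r = n²a₀/Z = 1²·5.3 × 10⁻¹¹/6 = 8.8 × 10⁻¹² m
v = Zαc/n = 6·0.0073·3.0 × 10⁸/1 = 1.3 × 10⁷ m/s
T = 2πr/v = 4.2 × 10⁻¹⁸ s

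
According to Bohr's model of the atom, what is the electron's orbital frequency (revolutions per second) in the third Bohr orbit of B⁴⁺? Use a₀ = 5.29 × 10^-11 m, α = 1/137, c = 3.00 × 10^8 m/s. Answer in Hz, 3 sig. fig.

r = n²a₀/Z = 9.52 × 10^-11 m, v = Zαc/n = 3.65 × 10^6 m/s
f = v/(2πr) = 6.10 × 10^15 Hz

6.10 × 10^15 Hz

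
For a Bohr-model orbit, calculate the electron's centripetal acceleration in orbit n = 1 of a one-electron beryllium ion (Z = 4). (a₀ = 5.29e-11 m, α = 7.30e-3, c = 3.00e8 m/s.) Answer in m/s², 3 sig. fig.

5.80e24 m/s²

r = n²a₀/Z = 1.32e-11 m, v = Zαc/n = 8.76e6 m/s
a = v²/r = (8.76e6)² / 1.32e-11 = 5.80e24 m/s²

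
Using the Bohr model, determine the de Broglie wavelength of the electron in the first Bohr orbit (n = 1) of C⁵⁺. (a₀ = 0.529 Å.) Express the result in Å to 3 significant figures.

0.554 Å

The Bohr quantisation condition is nλ = 2πr_n.
r_n = n²a₀/Z = 0.0882 Å
λ = 2πr_n/n = 2π·0.0882/1 = 0.554 Å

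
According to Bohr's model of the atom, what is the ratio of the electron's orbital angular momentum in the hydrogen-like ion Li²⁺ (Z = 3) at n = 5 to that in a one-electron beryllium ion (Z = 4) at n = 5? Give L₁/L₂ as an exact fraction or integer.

1

L = nℏ is independent of Z.
L₁/L₂ = n₁/n₂ = 5/5 = 1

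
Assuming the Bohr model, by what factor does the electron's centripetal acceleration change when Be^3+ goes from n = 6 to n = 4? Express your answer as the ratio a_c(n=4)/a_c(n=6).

a_c ∝ Z^3 · n^-4; with Z fixed, a_c ∝ n^-4.
a_c(n=4)/a_c(n=6) = (4/6)^-4 = 81/16

81/16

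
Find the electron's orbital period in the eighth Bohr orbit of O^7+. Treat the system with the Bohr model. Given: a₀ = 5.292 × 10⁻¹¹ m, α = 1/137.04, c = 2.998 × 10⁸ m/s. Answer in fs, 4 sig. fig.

1.216 fs

r = n²a₀/Z = 8²·5.292 × 10⁻¹¹/8 = 4.234 × 10⁻¹⁰ m
v = Zαc/n = 8·0.007297·2.998 × 10⁸/8 = 2.188 × 10⁶ m/s
T = 2πr/v = 1.216 × 10⁻¹⁵ s = 1.216 fs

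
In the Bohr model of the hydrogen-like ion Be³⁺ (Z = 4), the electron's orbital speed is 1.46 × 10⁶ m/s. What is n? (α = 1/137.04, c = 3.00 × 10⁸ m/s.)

v_n = Zαc/n ⇒ n = Zαc/v = 4 × 0.00730 × 3.00 × 10⁸ / 1.46 × 10⁶ ≈ 6.00
n = 6

6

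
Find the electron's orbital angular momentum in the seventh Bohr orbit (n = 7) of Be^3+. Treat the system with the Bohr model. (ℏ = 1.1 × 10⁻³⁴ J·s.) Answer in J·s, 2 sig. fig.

7.7 × 10⁻³⁴ J·s

L_n = nℏ = 7 × 1.1 × 10⁻³⁴ = 7.7 × 10⁻³⁴ J·s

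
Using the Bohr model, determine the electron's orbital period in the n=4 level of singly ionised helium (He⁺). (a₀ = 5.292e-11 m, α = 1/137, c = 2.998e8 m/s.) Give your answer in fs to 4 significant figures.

2.431 fs

r = n²a₀/Z = 4²·5.292e-11/2 = 4.234e-10 m
v = Zαc/n = 2·0.007299·2.998e8/4 = 1.094e6 m/s
T = 2πr/v = 2.431e-15 s = 2.431 fs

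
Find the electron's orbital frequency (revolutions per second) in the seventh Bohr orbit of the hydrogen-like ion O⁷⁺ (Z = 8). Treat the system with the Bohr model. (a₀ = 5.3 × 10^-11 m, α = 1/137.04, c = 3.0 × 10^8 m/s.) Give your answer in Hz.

r = n²a₀/Z = 3.2 × 10^-10 m, v = Zαc/n = 2.5 × 10^6 m/s
f = v/(2πr) = 1.2 × 10^15 Hz

1.2 × 10^15 Hz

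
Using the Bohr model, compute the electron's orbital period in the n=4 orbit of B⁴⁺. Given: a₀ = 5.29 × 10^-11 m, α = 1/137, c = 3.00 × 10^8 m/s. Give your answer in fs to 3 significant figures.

0.389 fs

r = n²a₀/Z = 4²·5.29 × 10^-11/5 = 1.69 × 10^-10 m
v = Zαc/n = 5·0.00730·3.00 × 10^8/4 = 2.74 × 10^6 m/s
T = 2πr/v = 3.89 × 10^-16 s = 0.389 fs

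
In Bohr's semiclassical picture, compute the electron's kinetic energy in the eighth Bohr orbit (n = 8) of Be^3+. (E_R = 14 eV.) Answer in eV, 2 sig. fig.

For a Coulomb orbit the virial theorem gives K = −E_n.
E_n = −E_R·Z²/n², so K = E_R·Z²/n² = 14 × 4²/8² = 3.5 eV

3.5 eV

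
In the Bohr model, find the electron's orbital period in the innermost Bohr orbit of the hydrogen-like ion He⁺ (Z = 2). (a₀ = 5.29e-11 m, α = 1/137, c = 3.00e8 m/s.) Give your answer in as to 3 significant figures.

r = n²a₀/Z = 1²·5.29e-11/2 = 2.65e-11 m
v = Zαc/n = 2·0.00730·3.00e8/1 = 4.38e6 m/s
T = 2πr/v = 3.79e-17 s = 37.9 as

37.9 as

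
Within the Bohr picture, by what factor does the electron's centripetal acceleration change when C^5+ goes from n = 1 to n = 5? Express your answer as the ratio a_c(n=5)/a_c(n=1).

1/625

a_c ∝ Z^3 · n^-4; with Z fixed, a_c ∝ n^-4.
a_c(n=5)/a_c(n=1) = (5/1)^-4 = 1/625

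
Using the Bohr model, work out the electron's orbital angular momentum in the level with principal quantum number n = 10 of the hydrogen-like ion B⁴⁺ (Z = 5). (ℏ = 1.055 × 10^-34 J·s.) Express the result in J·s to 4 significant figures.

1.055 × 10^-33 J·s

L_n = nℏ = 10 × 1.055 × 10^-34 = 1.055 × 10^-33 J·s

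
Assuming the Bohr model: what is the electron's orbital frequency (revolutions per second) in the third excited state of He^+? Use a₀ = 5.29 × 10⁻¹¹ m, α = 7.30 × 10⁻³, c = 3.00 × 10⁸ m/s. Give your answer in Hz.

4.12 × 10¹⁴ Hz

r = n²a₀/Z = 4.23 × 10⁻¹⁰ m, v = Zαc/n = 1.09 × 10⁶ m/s
f = v/(2πr) = 4.12 × 10¹⁴ Hz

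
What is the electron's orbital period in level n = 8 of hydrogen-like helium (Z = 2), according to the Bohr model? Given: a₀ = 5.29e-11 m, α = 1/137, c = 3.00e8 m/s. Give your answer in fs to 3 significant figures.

19.4 fs

r = n²a₀/Z = 8²·5.29e-11/2 = 1.69e-9 m
v = Zαc/n = 2·0.00730·3.00e8/8 = 5.47e5 m/s
T = 2πr/v = 1.94e-14 s = 19.4 fs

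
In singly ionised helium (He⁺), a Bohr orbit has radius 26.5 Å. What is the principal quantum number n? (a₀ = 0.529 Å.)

r_n = n²a₀/Z ⇒ n² = rZ/a₀ = 26.5 × 2 / 0.529 ≈ 100.19
n = 10

10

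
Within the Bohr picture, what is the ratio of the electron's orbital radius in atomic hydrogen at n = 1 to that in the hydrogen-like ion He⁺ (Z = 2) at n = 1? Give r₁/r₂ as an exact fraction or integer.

r ∝ Z^-1 · n^2
r₁/r₂ = (1/2)^-1 · (1/1)^2 = 2

2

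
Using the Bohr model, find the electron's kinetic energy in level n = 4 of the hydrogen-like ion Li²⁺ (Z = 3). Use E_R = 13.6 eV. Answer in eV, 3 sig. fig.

For a Coulomb orbit the virial theorem gives K = −E_n.
E_n = −E_R·Z²/n², so K = E_R·Z²/n² = 13.6 × 3²/4² = 7.65 eV

7.65 eV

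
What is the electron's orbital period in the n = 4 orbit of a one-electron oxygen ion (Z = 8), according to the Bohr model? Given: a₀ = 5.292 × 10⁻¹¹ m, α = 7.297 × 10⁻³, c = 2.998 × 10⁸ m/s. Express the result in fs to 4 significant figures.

0.1520 fs

r = n²a₀/Z = 4²·5.292 × 10⁻¹¹/8 = 1.058 × 10⁻¹⁰ m
v = Zαc/n = 8·0.007297·2.998 × 10⁸/4 = 4.375 × 10⁶ m/s
T = 2πr/v = 1.520 × 10⁻¹⁶ s = 0.1520 fs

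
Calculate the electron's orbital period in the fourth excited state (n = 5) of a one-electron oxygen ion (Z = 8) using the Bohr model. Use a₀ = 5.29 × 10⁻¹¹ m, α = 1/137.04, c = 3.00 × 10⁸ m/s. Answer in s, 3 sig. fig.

r = n²a₀/Z = 5²·5.29 × 10⁻¹¹/8 = 1.65 × 10⁻¹⁰ m
v = Zαc/n = 8·0.00730·3.00 × 10⁸/5 = 3.50 × 10⁶ m/s
T = 2πr/v = 2.97 × 10⁻¹⁶ s

2.97 × 10⁻¹⁶ s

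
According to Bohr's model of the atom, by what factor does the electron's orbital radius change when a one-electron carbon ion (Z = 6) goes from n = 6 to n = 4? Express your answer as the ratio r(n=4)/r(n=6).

4/9

r ∝ Z^-1 · n^2; with Z fixed, r ∝ n^2.
r(n=4)/r(n=6) = (4/6)^2 = 4/9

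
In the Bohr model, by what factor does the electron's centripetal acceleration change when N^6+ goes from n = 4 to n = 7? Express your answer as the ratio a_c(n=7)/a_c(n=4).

a_c ∝ Z^3 · n^-4; with Z fixed, a_c ∝ n^-4.
a_c(n=7)/a_c(n=4) = (7/4)^-4 = 256/2401

256/2401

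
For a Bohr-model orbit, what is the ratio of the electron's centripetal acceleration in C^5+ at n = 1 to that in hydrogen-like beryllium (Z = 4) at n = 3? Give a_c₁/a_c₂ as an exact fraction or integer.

a_c ∝ Z^3 · n^-4
a_c₁/a_c₂ = (6/4)^3 · (1/3)^-4 = 2187/8

2187/8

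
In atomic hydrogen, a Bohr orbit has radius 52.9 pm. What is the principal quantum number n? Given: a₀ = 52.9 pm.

r_n = n²a₀/Z ⇒ n² = rZ/a₀ = 52.9 × 1 / 52.9 ≈ 1.00
n = 1

1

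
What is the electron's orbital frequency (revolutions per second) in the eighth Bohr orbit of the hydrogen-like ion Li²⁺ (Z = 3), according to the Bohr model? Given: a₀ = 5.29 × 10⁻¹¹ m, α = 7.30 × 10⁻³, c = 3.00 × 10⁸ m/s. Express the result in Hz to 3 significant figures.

r = n²a₀/Z = 1.13 × 10⁻⁹ m, v = Zαc/n = 8.21 × 10⁵ m/s
f = v/(2πr) = 1.16 × 10¹⁴ Hz

1.16 × 10¹⁴ Hz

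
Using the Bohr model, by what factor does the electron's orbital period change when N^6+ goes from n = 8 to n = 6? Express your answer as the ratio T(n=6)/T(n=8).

T ∝ Z^-2 · n^3; with Z fixed, T ∝ n^3.
T(n=6)/T(n=8) = (6/8)^3 = 27/64

27/64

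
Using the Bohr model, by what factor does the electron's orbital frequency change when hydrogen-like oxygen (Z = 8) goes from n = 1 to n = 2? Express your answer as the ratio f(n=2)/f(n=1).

1/8

f ∝ Z^2 · n^-3; with Z fixed, f ∝ n^-3.
f(n=2)/f(n=1) = (2/1)^-3 = 1/8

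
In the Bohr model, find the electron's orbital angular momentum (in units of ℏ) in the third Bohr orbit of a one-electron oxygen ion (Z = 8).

L_n = nℏ, so L/ℏ = n = 3.

3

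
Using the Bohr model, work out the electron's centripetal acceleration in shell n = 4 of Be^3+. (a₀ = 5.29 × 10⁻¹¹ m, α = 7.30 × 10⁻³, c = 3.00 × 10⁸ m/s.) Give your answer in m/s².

2.27 × 10²² m/s²

r = n²a₀/Z = 2.12 × 10⁻¹⁰ m, v = Zαc/n = 2.19 × 10⁶ m/s
a = v²/r = (2.19 × 10⁶)² / 2.12 × 10⁻¹⁰ = 2.27 × 10²² m/s²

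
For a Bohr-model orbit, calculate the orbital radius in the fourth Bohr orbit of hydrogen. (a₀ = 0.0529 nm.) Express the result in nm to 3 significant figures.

0.846 nm

r_n = n²a₀/Z = 4² × 0.0529 / 1
    = 16 × 0.0529 / 1 = 0.846 nm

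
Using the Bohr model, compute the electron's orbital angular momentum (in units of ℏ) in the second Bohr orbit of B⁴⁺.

L_n = nℏ, so L/ℏ = n = 2.

2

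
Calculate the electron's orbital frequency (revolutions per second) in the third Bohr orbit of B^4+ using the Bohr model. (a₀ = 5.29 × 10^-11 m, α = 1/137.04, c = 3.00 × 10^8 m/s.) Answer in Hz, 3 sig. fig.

6.10 × 10^15 Hz

r = n²a₀/Z = 9.52 × 10^-11 m, v = Zαc/n = 3.65 × 10^6 m/s
f = v/(2πr) = 6.10 × 10^15 Hz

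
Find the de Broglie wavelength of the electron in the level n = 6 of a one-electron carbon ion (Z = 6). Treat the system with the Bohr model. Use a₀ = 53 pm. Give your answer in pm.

The Bohr quantisation condition is nλ = 2πr_n.
r_n = n²a₀/Z = 320 pm
λ = 2πr_n/n = 2π·320/6 = 330 pm

330 pm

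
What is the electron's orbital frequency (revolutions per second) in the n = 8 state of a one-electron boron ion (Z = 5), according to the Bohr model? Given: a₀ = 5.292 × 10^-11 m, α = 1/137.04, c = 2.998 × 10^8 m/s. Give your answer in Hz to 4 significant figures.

3.213 × 10^14 Hz

r = n²a₀/Z = 6.774 × 10^-10 m, v = Zαc/n = 1.367 × 10^6 m/s
f = v/(2πr) = 3.213 × 10^14 Hz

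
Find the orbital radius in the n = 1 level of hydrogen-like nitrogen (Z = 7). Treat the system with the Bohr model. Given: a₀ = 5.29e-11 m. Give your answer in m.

r_n = n²a₀/Z = 1² × 5.29e-11 / 7
    = 1 × 5.29e-11 / 7 = 7.56e-12 m

7.56e-12 m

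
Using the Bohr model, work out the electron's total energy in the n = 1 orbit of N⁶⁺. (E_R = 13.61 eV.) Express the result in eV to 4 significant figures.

E_n = −E_R·Z²/n² = −13.61 × 7²/1² = -666.9 eV

-666.9 eV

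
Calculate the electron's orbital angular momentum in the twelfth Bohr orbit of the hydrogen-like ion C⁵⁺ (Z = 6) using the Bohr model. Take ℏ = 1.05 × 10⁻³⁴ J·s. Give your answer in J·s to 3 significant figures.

1.26 × 10⁻³³ J·s

L_n = nℏ = 12 × 1.05 × 10⁻³⁴ = 1.26 × 10⁻³³ J·s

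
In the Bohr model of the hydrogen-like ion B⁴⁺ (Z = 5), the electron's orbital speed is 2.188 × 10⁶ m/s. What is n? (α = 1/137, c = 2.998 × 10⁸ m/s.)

5

v_n = Zαc/n ⇒ n = Zαc/v = 5 × 0.007299 × 2.998 × 10⁸ / 2.188 × 10⁶ ≈ 5.00
n = 5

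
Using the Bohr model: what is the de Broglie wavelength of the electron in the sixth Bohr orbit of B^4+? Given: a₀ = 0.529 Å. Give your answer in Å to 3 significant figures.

3.99 Å

The Bohr quantisation condition is nλ = 2πr_n.
r_n = n²a₀/Z = 3.81 Å
λ = 2πr_n/n = 2π·3.81/6 = 3.99 Å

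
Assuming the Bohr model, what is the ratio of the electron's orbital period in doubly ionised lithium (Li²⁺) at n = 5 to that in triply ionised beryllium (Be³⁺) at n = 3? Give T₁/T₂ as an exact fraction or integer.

T ∝ Z^-2 · n^3
T₁/T₂ = (3/4)^-2 · (5/3)^3 = 2000/243

2000/243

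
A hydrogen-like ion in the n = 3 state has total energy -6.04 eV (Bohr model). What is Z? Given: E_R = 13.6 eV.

2

E_n = −E_R Z²/n² ⇒ Z² = −E_n n²/E_R = 6.04 × 3² / 13.6 ≈ 4.00
Z = 2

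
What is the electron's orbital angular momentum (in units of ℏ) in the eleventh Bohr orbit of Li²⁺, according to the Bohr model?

L_n = nℏ, so L/ℏ = n = 11.

11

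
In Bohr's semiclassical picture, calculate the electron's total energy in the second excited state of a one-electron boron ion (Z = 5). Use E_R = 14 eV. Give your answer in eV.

E_n = −E_R·Z²/n² = −14 × 5²/3² = -39 eV

-39 eV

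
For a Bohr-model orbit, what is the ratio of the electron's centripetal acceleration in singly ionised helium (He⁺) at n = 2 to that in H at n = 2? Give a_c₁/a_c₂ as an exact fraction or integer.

8

a_c ∝ Z^3 · n^-4
a_c₁/a_c₂ = (2/1)^3 · (2/2)^-4 = 8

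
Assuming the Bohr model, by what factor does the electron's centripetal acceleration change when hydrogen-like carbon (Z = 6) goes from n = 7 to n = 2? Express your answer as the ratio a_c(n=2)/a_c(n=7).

a_c ∝ Z^3 · n^-4; with Z fixed, a_c ∝ n^-4.
a_c(n=2)/a_c(n=7) = (2/7)^-4 = 2401/16

2401/16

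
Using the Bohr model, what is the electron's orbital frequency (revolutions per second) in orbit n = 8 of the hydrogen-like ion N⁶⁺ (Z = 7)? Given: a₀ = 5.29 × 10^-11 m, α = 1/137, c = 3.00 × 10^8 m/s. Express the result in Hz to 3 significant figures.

r = n²a₀/Z = 4.84 × 10^-10 m, v = Zαc/n = 1.92 × 10^6 m/s
f = v/(2πr) = 6.31 × 10^14 Hz

6.31 × 10^14 Hz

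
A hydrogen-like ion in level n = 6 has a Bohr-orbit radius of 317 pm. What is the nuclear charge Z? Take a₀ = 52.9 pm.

6

r_n = n²a₀/Z ⇒ Z = n²a₀/r = 6² × 52.9 / 317 ≈ 6.01
Z = 6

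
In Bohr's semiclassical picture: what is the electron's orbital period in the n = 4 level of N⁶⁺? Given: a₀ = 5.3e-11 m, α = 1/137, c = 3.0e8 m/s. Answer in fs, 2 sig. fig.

r = n²a₀/Z = 4²·5.3e-11/7 = 1.2e-10 m
v = Zαc/n = 7·0.0073·3.0e8/4 = 3.8e6 m/s
T = 2πr/v = 2.0e-16 s = 0.20 fs

0.20 fs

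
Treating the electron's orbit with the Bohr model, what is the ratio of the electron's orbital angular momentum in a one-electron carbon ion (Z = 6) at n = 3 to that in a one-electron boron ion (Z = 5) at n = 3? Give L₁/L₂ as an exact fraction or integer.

L = nℏ is independent of Z.
L₁/L₂ = n₁/n₂ = 3/3 = 1

1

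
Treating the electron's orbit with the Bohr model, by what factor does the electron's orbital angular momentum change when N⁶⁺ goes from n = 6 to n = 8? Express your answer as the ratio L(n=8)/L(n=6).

4/3

L = nℏ depends only on n, so L ∝ n.
L(n=8)/L(n=6) = (8/6)^1 = 4/3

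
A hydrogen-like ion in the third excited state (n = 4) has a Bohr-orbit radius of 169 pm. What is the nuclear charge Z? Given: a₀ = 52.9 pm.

r_n = n²a₀/Z ⇒ Z = n²a₀/r = 4² × 52.9 / 169 ≈ 5.01
Z = 5

5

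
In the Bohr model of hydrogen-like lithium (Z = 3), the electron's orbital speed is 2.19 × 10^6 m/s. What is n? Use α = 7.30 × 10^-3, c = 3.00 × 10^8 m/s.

v_n = Zαc/n ⇒ n = Zαc/v = 3 × 0.00730 × 3.00 × 10^8 / 2.19 × 10^6 ≈ 3.00
n = 3

3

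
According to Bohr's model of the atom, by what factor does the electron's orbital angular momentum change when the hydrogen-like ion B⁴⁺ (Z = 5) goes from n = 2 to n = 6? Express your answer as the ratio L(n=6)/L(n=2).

3

L = nℏ depends only on n, so L ∝ n.
L(n=6)/L(n=2) = (6/2)^1 = 3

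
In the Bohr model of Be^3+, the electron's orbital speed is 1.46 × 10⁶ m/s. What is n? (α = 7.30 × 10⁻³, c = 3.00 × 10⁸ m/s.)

v_n = Zαc/n ⇒ n = Zαc/v = 4 × 0.00730 × 3.00 × 10⁸ / 1.46 × 10⁶ ≈ 6.00
n = 6

6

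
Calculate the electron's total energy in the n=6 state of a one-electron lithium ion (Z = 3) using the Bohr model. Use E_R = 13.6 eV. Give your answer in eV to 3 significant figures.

E_n = −E_R·Z²/n² = −13.6 × 3²/6² = -3.40 eV

-3.40 eV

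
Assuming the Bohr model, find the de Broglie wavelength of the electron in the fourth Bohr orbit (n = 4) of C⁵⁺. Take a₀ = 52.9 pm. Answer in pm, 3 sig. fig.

222 pm

The Bohr quantisation condition is nλ = 2πr_n.
r_n = n²a₀/Z = 141 pm
λ = 2πr_n/n = 2π·141/4 = 222 pm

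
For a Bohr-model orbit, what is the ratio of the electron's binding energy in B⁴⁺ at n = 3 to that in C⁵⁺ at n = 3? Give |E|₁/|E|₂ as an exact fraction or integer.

|E| ∝ Z^2 · n^-2
|E|₁/|E|₂ = (5/6)^2 · (3/3)^-2 = 25/36

25/36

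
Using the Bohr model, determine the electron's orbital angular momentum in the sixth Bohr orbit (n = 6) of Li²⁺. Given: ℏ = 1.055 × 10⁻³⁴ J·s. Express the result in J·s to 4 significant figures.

L_n = nℏ = 6 × 1.055 × 10⁻³⁴ = 6.330 × 10⁻³⁴ J·s

6.330 × 10⁻³⁴ J·s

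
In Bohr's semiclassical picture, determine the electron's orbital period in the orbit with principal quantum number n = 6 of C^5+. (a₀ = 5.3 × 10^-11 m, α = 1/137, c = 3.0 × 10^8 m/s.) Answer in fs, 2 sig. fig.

r = n²a₀/Z = 6²·5.3 × 10^-11/6 = 3.2 × 10^-10 m
v = Zαc/n = 6·0.0073·3.0 × 10^8/6 = 2.2 × 10^6 m/s
T = 2πr/v = 9.1 × 10^-16 s = 0.91 fs

0.91 fs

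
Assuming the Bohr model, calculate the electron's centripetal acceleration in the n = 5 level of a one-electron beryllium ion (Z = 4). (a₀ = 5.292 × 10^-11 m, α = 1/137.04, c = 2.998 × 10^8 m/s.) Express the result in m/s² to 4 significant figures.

r = n²a₀/Z = 3.308 × 10^-10 m, v = Zαc/n = 1.750 × 10^6 m/s
a = v²/r = (1.750 × 10^6)² / 3.308 × 10^-10 = 9.261 × 10^21 m/s²

9.261 × 10^21 m/s²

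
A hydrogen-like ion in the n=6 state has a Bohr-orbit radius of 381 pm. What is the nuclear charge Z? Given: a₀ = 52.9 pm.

5

r_n = n²a₀/Z ⇒ Z = n²a₀/r = 6² × 52.9 / 381 ≈ 5.00
Z = 5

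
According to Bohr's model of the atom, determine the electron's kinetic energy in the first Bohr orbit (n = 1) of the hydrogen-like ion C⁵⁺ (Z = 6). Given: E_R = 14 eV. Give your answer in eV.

For a Coulomb orbit the virial theorem gives K = −E_n.
E_n = −E_R·Z²/n², so K = E_R·Z²/n² = 14 × 6²/1² = 500 eV

500 eV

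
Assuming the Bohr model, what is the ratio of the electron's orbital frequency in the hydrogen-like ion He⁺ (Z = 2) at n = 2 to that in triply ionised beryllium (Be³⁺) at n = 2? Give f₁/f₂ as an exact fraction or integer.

1/4

f ∝ Z^2 · n^-3
f₁/f₂ = (2/4)^2 · (2/2)^-3 = 1/4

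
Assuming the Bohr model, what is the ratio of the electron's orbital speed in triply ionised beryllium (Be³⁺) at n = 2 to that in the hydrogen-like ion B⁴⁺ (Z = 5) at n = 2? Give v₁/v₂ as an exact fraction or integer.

v ∝ Z^1 · n^-1
v₁/v₂ = (4/5)^1 · (2/2)^-1 = 4/5

4/5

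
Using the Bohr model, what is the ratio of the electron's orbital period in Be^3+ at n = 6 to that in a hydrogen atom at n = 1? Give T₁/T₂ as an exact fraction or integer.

27/2

T ∝ Z^-2 · n^3
T₁/T₂ = (4/1)^-2 · (6/1)^3 = 27/2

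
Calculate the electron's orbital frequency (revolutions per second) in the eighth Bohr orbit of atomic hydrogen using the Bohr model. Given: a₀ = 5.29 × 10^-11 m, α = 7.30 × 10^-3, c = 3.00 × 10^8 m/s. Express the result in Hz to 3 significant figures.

1.29 × 10^13 Hz

r = n²a₀/Z = 3.39 × 10^-9 m, v = Zαc/n = 2.74 × 10^5 m/s
f = v/(2πr) = 1.29 × 10^13 Hz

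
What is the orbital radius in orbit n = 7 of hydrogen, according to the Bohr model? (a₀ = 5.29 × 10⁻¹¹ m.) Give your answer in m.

r_n = n²a₀/Z = 7² × 5.29 × 10⁻¹¹ / 1
    = 49 × 5.29 × 10⁻¹¹ / 1 = 2.59 × 10⁻⁹ m

2.59 × 10⁻⁹ m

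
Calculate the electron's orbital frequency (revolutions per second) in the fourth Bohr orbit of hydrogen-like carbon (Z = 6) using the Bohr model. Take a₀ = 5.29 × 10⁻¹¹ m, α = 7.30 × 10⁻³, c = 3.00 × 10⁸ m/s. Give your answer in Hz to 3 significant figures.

r = n²a₀/Z = 1.41 × 10⁻¹⁰ m, v = Zαc/n = 3.29 × 10⁶ m/s
f = v/(2πr) = 3.71 × 10¹⁵ Hz

3.71 × 10¹⁵ Hz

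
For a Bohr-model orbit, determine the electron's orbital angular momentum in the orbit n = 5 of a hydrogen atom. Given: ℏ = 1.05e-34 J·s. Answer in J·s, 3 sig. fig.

L_n = nℏ = 5 × 1.05e-34 = 5.25e-34 J·s

5.25e-34 J·s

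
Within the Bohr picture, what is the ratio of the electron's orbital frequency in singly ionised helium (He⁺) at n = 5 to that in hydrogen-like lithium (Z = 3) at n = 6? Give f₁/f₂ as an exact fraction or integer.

96/125

f ∝ Z^2 · n^-3
f₁/f₂ = (2/3)^2 · (5/6)^-3 = 96/125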